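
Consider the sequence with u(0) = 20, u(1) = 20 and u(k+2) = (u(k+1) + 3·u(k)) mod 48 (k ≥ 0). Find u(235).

20

We have u(0) = 20; u(1) = 20; u(2) = 32; u(3) = 44; u(4) = 44; u(5) = 32; u(6) = 20; u(7) = 20.
The sequence repeats with period 6.
So u(235) = u(0 + ((235-0) mod 6)) = u(1) = 20.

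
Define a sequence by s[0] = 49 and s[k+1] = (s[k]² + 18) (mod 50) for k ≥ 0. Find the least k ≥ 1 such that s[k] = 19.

1

s[0] = 49; s[1] = 19; s[2] = 29; s[3] = 9; s[4] = 49.
The sequence repeats with period 4.
The value 19 first appears (with k ≥ 1) at s[1].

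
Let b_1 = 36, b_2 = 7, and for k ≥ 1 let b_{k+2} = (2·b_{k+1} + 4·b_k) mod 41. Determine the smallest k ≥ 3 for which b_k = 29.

Listing terms: b_1 = 36, b_2 = 7, b_3 = 35, b_4 = 16, b_5 = 8, b_6 = 39, b_7 = 28, b_8 = 7, b_9 = 3, b_{10} = 34, b_{11} = 39, b_{12} = 9, b_{13} = 10, b_{14} = 15, b_{15} = 29, b_{16} = 36, b_{17} = 24, b_{18} = 28, b_{19} = 29, b_{20} = 6, b_{21} = 5, b_{22} = 34, b_{23} = 6, b_{24} = 25, b_{25} = 33, b_{26} = 2, b_{27} = 13, b_{28} = 34, b_{29} = 38, b_{30} = 7, b_{31} = 2, b_{32} = 32, b_{33} = 31, b_{34} = 26, b_{35} = 12, b_{36} = 5, b_{37} = 17, b_{38} = 13, b_{39} = 12, b_{40} = 35, b_{41} = 36, b_{42} = 7.
Since (b_{41}, b_{42}) = (b_1, b_2) = (36, 7) (two consecutive terms determine the rest), the sequence is periodic with period 40.
The value 29 first appears (with k ≥ 3) at b_{15}.

15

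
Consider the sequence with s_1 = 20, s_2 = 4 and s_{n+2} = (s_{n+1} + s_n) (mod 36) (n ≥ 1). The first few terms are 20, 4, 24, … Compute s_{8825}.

Listing terms: s_1 = 20,  s_2 = 4,  s_3 = 24,  s_4 = 28,  s_5 = 16,  s_6 = 8,  s_7 = 24,  s_8 = 32,  s_9 = 20,  s_{10} = 16,  s_{11} = 0,  s_{12} = 16,  s_{13} = 16,  s_{14} = 32,  s_{15} = 12,  s_{16} = 8,  s_{17} = 20,  s_{18} = 28,  s_{19} = 12,  s_{20} = 4,  s_{21} = 16,  s_{22} = 20,  s_{23} = 0,  s_{24} = 20,  s_{25} = 20,  s_{26} = 4.
The sequence repeats with period 24.
So s_{8825} = s_{1 + ((8825-1) mod 24)} = s_{17} = 20.

20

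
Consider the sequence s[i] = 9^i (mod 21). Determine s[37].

We have s[0] = 1, s[1] = 9, s[2] = 18, s[3] = 15, s[4] = 9.
Since s[4] = s[1] = 9, the sequence is eventually periodic: after a pre-period of length 1 it cycles with period 3.
For i ≥ 1, s[i] depends only on (i - 1) mod 3. (37 - 1) mod 3 = 0, so s[37] = s[1] = 9.

9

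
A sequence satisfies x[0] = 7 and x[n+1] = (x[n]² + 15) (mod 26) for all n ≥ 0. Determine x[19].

We have x[0] = 7,  x[1] = 12,  x[2] = 3,  x[3] = 24,  x[4] = 19,  x[5] = 12.
Since x[5] = x[1] = 12, the sequence is eventually periodic: after a pre-period of length 1 it cycles with period 4.
For n ≥ 1, x[n] depends only on (n - 1) mod 4. (19 - 1) mod 4 = 2, so x[19] = x[3] = 24.

24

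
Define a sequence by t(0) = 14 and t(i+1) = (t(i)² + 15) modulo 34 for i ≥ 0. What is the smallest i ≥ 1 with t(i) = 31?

3

We have t(0) = 14; t(1) = 7; t(2) = 30; t(3) = 31; t(4) = 24; t(5) = 13; t(6) = 14.
Since t(6) = t(0) = 14, the sequence is periodic with period 6.
The value 31 first appears (with i ≥ 1) at t(3).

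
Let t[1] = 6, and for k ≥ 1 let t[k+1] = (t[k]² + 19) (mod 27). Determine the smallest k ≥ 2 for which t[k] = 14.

t[1] = 6, t[2] = 1, t[3] = 20, t[4] = 14, t[5] = 26, t[6] = 20.
Since t[6] = t[3] = 20, the sequence is eventually periodic: after a pre-period of length 2 it cycles with period 3.
The value 14 first appears (with k ≥ 2) at t[4].

4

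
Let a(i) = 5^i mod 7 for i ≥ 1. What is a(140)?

4

Computing terms: a(1) = 5; a(2) = 4; a(3) = 6; a(4) = 2; a(5) = 3; a(6) = 1; a(7) = 5.
The sequence repeats with period 6.
So a(140) = a(1 + ((140-1) mod 6)) = a(2) = 4.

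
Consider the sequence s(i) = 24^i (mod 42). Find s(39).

Computing terms: s(0) = 1; s(1) = 24; s(2) = 30; s(3) = 6; s(4) = 18; s(5) = 12; s(6) = 36; s(7) = 24.
Since s(7) = s(1) = 24, the sequence is eventually periodic: after a pre-period of length 1 it cycles with period 6.
For i ≥ 1, s(i) depends only on (i - 1) mod 6. (39 - 1) mod 6 = 2, so s(39) = s(3) = 6.

6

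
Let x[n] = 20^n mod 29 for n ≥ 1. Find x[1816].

Computing terms: x[1] = 20,  x[2] = 23,  x[3] = 25,  x[4] = 7,  x[5] = 24,  x[6] = 16,  x[7] = 1,  x[8] = 20.
The sequence repeats with period 7.
So x[1816] = x[1 + ((1816-1) mod 7)] = x[3] = 25.

25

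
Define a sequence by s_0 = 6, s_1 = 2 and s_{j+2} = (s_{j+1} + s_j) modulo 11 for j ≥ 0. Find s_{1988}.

10

s_0 = 6; s_1 = 2; s_2 = 8; s_3 = 10; s_4 = 7; s_5 = 6; s_6 = 2.
The sequence repeats with period 5.
(1988 - 0) mod 5 = 3, so s_{1988} = s_3 = 10.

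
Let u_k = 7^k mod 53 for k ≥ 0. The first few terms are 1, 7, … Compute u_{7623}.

u_0 = 1, u_1 = 7, u_2 = 49, u_3 = 25, u_4 = 16, u_5 = 6, u_6 = 42, u_7 = 29, u_8 = 44, u_9 = 43, u_{10} = 36, u_{11} = 40, u_{12} = 15, u_{13} = 52, u_{14} = 46, u_{15} = 4, u_{16} = 28, u_{17} = 37, u_{18} = 47, u_{19} = 11, u_{20} = 24, u_{21} = 9, u_{22} = 10, u_{23} = 17, u_{24} = 13, u_{25} = 38, u_{26} = 1.
The sequence repeats with period 26.
So u_{7623} = u_{0 + ((7623-0) mod 26)} = u_5 = 6.

6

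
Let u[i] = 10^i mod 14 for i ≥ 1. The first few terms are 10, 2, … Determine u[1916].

u[1] = 10, u[2] = 2, u[3] = 6, u[4] = 4, u[5] = 12, u[6] = 8, u[7] = 10.
The sequence repeats with period 6.
So u[1916] = u[1 + ((1916-1) mod 6)] = u[2] = 2.

2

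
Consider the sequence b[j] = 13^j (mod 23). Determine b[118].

b[0] = 1,  b[1] = 13,  b[2] = 8,  b[3] = 12,  b[4] = 18,  b[5] = 4,  b[6] = 6,  b[7] = 9,  b[8] = 2,  b[9] = 3,  b[10] = 16,  b[11] = 1.
Since b[11] = b[0] = 1, the sequence is periodic with period 11.
So b[118] = b[0 + ((118-0) mod 11)] = b[8] = 2.

2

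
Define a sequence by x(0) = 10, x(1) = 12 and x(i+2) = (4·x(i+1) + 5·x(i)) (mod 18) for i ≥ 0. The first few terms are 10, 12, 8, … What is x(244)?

x(0) = 10,  x(1) = 12,  x(2) = 8,  x(3) = 2,  x(4) = 12,  x(5) = 4,  x(6) = 4,  x(7) = 0,  x(8) = 2,  x(9) = 8,  x(10) = 6,  x(11) = 10,  x(12) = 16,  x(13) = 6,  x(14) = 14,  x(15) = 14,  x(16) = 0,  x(17) = 16,  x(18) = 10,  x(19) = 12.
Since (x(18), x(19)) = (x(0), x(1)) = (10, 12) (two consecutive terms determine the rest), the sequence is periodic with period 18.
So x(244) = x(0 + ((244-0) mod 18)) = x(10) = 6.

6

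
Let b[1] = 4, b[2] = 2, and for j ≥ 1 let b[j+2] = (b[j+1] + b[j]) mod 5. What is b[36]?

b[1] = 4; b[2] = 2; b[3] = 1; b[4] = 3; b[5] = 4; b[6] = 2.
The sequence repeats with period 4.
(36 - 1) mod 4 = 3, so b[36] = b[4] = 3.

3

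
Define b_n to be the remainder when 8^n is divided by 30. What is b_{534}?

4

b_1 = 8, b_2 = 4, b_3 = 2, b_4 = 16, b_5 = 8.
Since b_5 = b_1 = 8, the sequence is periodic with period 4.
(534 - 1) mod 4 = 1, so b_{534} = b_2 = 4.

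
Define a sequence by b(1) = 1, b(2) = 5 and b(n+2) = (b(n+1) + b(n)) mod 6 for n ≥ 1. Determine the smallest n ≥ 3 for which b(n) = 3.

Computing terms: b(1) = 1,  b(2) = 5,  b(3) = 0,  b(4) = 5,  b(5) = 5,  b(6) = 4,  b(7) = 3,  b(8) = 1,  b(9) = 4,  b(10) = 5,  b(11) = 3,  b(12) = 2,  b(13) = 5,  b(14) = 1,  b(15) = 0,  b(16) = 1,  b(17) = 1,  b(18) = 2,  b(19) = 3,  b(20) = 5,  b(21) = 2,  b(22) = 1,  b(23) = 3,  b(24) = 4,  b(25) = 1,  b(26) = 5.
The sequence repeats with period 24.
The value 3 first appears (with n ≥ 3) at b(7).

7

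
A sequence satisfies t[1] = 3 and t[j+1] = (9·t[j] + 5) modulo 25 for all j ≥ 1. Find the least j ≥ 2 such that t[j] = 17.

Computing terms: t[1] = 3, t[2] = 7, t[3] = 18, t[4] = 17, t[5] = 8, t[6] = 2, t[7] = 23, t[8] = 12, t[9] = 13, t[10] = 22, t[11] = 3.
Since t[11] = t[1] = 3, the sequence is periodic with period 10.
The value 17 first appears (with j ≥ 2) at t[4].

4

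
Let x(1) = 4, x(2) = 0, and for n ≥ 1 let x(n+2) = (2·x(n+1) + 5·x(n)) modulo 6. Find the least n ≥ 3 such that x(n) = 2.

3

We have x(1) = 4,  x(2) = 0,  x(3) = 2,  x(4) = 4,  x(5) = 0.
The sequence repeats with period 3.
The value 2 first appears (with n ≥ 3) at x(3).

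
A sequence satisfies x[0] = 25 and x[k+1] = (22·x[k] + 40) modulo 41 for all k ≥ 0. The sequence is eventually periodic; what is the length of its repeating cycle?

x[0] = 25; x[1] = 16; x[2] = 23; x[3] = 13; x[4] = 39; x[5] = 37; x[6] = 34; x[7] = 9; x[8] = 33; x[9] = 28; x[10] = 0; x[11] = 40; x[12] = 18; x[13] = 26; x[14] = 38; x[15] = 15; x[16] = 1; x[17] = 21; x[18] = 10; x[19] = 14; x[20] = 20; x[21] = 29; x[22] = 22; x[23] = 32; x[24] = 6; x[25] = 8; x[26] = 11; x[27] = 36; x[28] = 12; x[29] = 17; x[30] = 4; x[31] = 5; x[32] = 27; x[33] = 19; x[34] = 7; x[35] = 30; x[36] = 3; x[37] = 24; x[38] = 35; x[39] = 31; x[40] = 25.
The sequence repeats with period 40.

40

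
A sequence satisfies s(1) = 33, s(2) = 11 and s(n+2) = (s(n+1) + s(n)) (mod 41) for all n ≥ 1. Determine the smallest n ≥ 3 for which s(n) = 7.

7

We have s(1) = 33, s(2) = 11, s(3) = 3, s(4) = 14, s(5) = 17, s(6) = 31, s(7) = 7, s(8) = 38, s(9) = 4, s(10) = 1, s(11) = 5, s(12) = 6, s(13) = 11, s(14) = 17, s(15) = 28, s(16) = 4, s(17) = 32, s(18) = 36, s(19) = 27, s(20) = 22, s(21) = 8, s(22) = 30, s(23) = 38, s(24) = 27, s(25) = 24, s(26) = 10, s(27) = 34, s(28) = 3, s(29) = 37, s(30) = 40, s(31) = 36, s(32) = 35, s(33) = 30, s(34) = 24, s(35) = 13, s(36) = 37, s(37) = 9, s(38) = 5, s(39) = 14, s(40) = 19, s(41) = 33, s(42) = 11.
The sequence repeats with period 40.
The value 7 first appears (with n ≥ 3) at s(7).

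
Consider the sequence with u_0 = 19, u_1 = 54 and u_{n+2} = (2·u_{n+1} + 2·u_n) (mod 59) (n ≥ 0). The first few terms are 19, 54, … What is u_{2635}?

We have u_0 = 19; u_1 = 54; u_2 = 28; u_3 = 46; u_4 = 30; u_5 = 34; u_6 = 10; u_7 = 29; u_8 = 19; u_9 = 37; u_{10} = 53; u_{11} = 3; u_{12} = 53; u_{13} = 53; u_{14} = 35; u_{15} = 58; u_{16} = 9; u_{17} = 16; u_{18} = 50; u_{19} = 14; u_{20} = 10; u_{21} = 48; u_{22} = 57; u_{23} = 33; u_{24} = 3; u_{25} = 13; u_{26} = 32; u_{27} = 31; u_{28} = 8; u_{29} = 19; u_{30} = 54.
Since (u_{29}, u_{30}) = (u_0, u_1) = (19, 54) (two consecutive terms determine the rest), the sequence is periodic with period 29.
So u_{2635} = u_{0 + ((2635-0) mod 29)} = u_{25} = 13.

13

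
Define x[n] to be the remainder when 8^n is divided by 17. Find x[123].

2

x[1] = 8,  x[2] = 13,  x[3] = 2,  x[4] = 16,  x[5] = 9,  x[6] = 4,  x[7] = 15,  x[8] = 1,  x[9] = 8.
Since x[9] = x[1] = 8, the sequence is periodic with period 8.
(123 - 1) mod 8 = 2, so x[123] = x[3] = 2.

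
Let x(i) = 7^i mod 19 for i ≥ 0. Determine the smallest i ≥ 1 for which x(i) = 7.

We have x(0) = 1,  x(1) = 7,  x(2) = 11,  x(3) = 1.
The sequence repeats with period 3.
The value 7 first appears (with i ≥ 1) at x(1).

1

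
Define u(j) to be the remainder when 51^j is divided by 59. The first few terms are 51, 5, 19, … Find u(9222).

1

Listing terms: u(1) = 51,  u(2) = 5,  u(3) = 19,  u(4) = 25,  u(5) = 36,  u(6) = 7,  u(7) = 3,  u(8) = 35,  u(9) = 15,  u(10) = 57,  u(11) = 16,  u(12) = 49,  u(13) = 21,  u(14) = 9,  u(15) = 46,  u(16) = 45,  u(17) = 53,  u(18) = 48,  u(19) = 29,  u(20) = 4,  u(21) = 27,  u(22) = 20,  u(23) = 17,  u(24) = 41,  u(25) = 26,  u(26) = 28,  u(27) = 12,  u(28) = 22,  u(29) = 1,  u(30) = 51.
Since u(30) = u(1) = 51, the sequence is periodic with period 29.
(9222 - 1) mod 29 = 28, so u(9222) = u(29) = 1.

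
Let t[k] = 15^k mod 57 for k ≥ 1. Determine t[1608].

30

We have t[1] = 15,  t[2] = 54,  t[3] = 12,  t[4] = 9,  t[5] = 21,  t[6] = 30,  t[7] = 51,  t[8] = 24,  t[9] = 18,  t[10] = 42,  t[11] = 3,  t[12] = 45,  t[13] = 48,  t[14] = 36,  t[15] = 27,  t[16] = 6,  t[17] = 33,  t[18] = 39,  t[19] = 15.
The sequence repeats with period 18.
(1608 - 1) mod 18 = 5, so t[1608] = t[6] = 30.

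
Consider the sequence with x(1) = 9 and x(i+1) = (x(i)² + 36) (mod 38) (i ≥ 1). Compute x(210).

Computing terms: x(1) = 9, x(2) = 3, x(3) = 7, x(4) = 9.
Since x(4) = x(1) = 9, the sequence is periodic with period 3.
So x(210) = x(1 + ((210-1) mod 3)) = x(3) = 7.

7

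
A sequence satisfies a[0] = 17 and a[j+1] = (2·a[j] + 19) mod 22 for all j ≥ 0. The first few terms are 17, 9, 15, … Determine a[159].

Listing terms: a[0] = 17, a[1] = 9, a[2] = 15, a[3] = 5, a[4] = 7, a[5] = 11, a[6] = 19, a[7] = 13, a[8] = 1, a[9] = 21, a[10] = 17.
The sequence repeats with period 10.
(159 - 0) mod 10 = 9, so a[159] = a[9] = 21.

21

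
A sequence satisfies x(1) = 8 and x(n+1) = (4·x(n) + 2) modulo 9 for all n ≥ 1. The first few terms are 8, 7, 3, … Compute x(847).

8

Computing terms: x(1) = 8,  x(2) = 7,  x(3) = 3,  x(4) = 5,  x(5) = 4,  x(6) = 0,  x(7) = 2,  x(8) = 1,  x(9) = 6,  x(10) = 8.
Since x(10) = x(1) = 8, the sequence is periodic with period 9.
(847 - 1) mod 9 = 0, so x(847) = x(1) = 8.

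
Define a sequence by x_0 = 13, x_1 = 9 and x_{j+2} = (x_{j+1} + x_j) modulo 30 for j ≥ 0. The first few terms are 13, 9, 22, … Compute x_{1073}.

We have x_0 = 13, x_1 = 9, x_2 = 22, x_3 = 1, x_4 = 23, x_5 = 24, x_6 = 17, x_7 = 11, x_8 = 28, x_9 = 9, x_{10} = 7, x_{11} = 16, x_{12} = 23, x_{13} = 9, x_{14} = 2, x_{15} = 11, x_{16} = 13, x_{17} = 24, x_{18} = 7, x_{19} = 1, x_{20} = 8, x_{21} = 9, x_{22} = 17, x_{23} = 26, x_{24} = 13, x_{25} = 9.
Since (x_{24}, x_{25}) = (x_0, x_1) = (13, 9) (two consecutive terms determine the rest), the sequence is periodic with period 24.
(1073 - 0) mod 24 = 17, so x_{1073} = x_{17} = 24.

24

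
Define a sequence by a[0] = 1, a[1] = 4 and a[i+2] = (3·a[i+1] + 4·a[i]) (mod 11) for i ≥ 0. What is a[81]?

4

Computing terms: a[0] = 1; a[1] = 4; a[2] = 5; a[3] = 9; a[4] = 3; a[5] = 1; a[6] = 4.
Since (a[5], a[6]) = (a[0], a[1]) = (1, 4) (two consecutive terms determine the rest), the sequence is periodic with period 5.
(81 - 0) mod 5 = 1, so a[81] = a[1] = 4.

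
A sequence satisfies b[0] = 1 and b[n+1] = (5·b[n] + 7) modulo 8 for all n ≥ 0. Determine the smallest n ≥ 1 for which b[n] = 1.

b[0] = 1, b[1] = 4, b[2] = 3, b[3] = 6, b[4] = 5, b[5] = 0, b[6] = 7, b[7] = 2, b[8] = 1.
The sequence repeats with period 8.
The value 1 next appears (with n ≥ 1) at b[8].

8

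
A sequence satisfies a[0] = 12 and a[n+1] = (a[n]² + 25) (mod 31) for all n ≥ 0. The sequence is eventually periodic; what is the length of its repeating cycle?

6

a[0] = 12,  a[1] = 14,  a[2] = 4,  a[3] = 10,  a[4] = 1,  a[5] = 26,  a[6] = 19,  a[7] = 14.
Since a[7] = a[1] = 14, the sequence is eventually periodic: after a pre-period of length 1 it cycles with period 6.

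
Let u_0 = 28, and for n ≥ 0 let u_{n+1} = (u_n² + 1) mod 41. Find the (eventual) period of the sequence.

u_0 = 28; u_1 = 6; u_2 = 37; u_3 = 17; u_4 = 3; u_5 = 10; u_6 = 19; u_7 = 34; u_8 = 9; u_9 = 0; u_{10} = 1; u_{11} = 2; u_{12} = 5; u_{13} = 26; u_{14} = 21; u_{15} = 32; u_{16} = 0.
Since u_{16} = u_9 = 0, the sequence is eventually periodic: after a pre-period of length 9 it cycles with period 7.

7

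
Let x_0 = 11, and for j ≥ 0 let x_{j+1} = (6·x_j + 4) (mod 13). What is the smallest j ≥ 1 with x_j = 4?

Computing terms: x_0 = 11, x_1 = 5, x_2 = 8, x_3 = 0, x_4 = 4, x_5 = 2, x_6 = 3, x_7 = 9, x_8 = 6, x_9 = 1, x_{10} = 10, x_{11} = 12, x_{12} = 11.
The sequence repeats with period 12.
The value 4 first appears (with j ≥ 1) at x_4.

4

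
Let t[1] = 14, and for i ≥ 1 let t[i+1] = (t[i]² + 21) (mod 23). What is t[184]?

11

We have t[1] = 14, t[2] = 10, t[3] = 6, t[4] = 11, t[5] = 4, t[6] = 14.
Since t[6] = t[1] = 14, the sequence is periodic with period 5.
So t[184] = t[1 + ((184-1) mod 5)] = t[4] = 11.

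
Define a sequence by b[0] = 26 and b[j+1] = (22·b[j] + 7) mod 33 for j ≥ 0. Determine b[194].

b[0] = 26; b[1] = 18; b[2] = 7; b[3] = 29; b[4] = 18.
Since b[4] = b[1] = 18, the sequence is eventually periodic: after a pre-period of length 1 it cycles with period 3.
For j ≥ 1, b[j] depends only on (j - 1) mod 3. (194 - 1) mod 3 = 1, so b[194] = b[2] = 7.

7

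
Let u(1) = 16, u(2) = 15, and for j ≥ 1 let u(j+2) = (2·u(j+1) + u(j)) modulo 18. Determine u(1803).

u(1) = 16,  u(2) = 15,  u(3) = 10,  u(4) = 17,  u(5) = 8,  u(6) = 15,  u(7) = 2,  u(8) = 1,  u(9) = 4,  u(10) = 9,  u(11) = 4,  u(12) = 17,  u(13) = 2,  u(14) = 3,  u(15) = 8,  u(16) = 1,  u(17) = 10,  u(18) = 3,  u(19) = 16,  u(20) = 17,  u(21) = 14,  u(22) = 9,  u(23) = 14,  u(24) = 1,  u(25) = 16,  u(26) = 15.
The sequence repeats with period 24.
(1803 - 1) mod 24 = 2, so u(1803) = u(3) = 10.

10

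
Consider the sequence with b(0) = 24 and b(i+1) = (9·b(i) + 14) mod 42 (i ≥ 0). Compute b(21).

We have b(0) = 24, b(1) = 20, b(2) = 26, b(3) = 38, b(4) = 20.
Since b(4) = b(1) = 20, the sequence is eventually periodic: after a pre-period of length 1 it cycles with period 3.
For i ≥ 1, b(i) depends only on (i - 1) mod 3. (21 - 1) mod 3 = 2, so b(21) = b(3) = 38.

38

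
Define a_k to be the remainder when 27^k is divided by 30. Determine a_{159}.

a_1 = 27, a_2 = 9, a_3 = 3, a_4 = 21, a_5 = 27.
The sequence repeats with period 4.
So a_{159} = a_{1 + ((159-1) mod 4)} = a_3 = 3.

3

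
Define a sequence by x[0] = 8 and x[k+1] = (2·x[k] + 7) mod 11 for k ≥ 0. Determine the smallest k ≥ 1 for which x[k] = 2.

4

x[0] = 8,  x[1] = 1,  x[2] = 9,  x[3] = 3,  x[4] = 2,  x[5] = 0,  x[6] = 7,  x[7] = 10,  x[8] = 5,  x[9] = 6,  x[10] = 8.
Since x[10] = x[0] = 8, the sequence is periodic with period 10.
The value 2 first appears (with k ≥ 1) at x[4].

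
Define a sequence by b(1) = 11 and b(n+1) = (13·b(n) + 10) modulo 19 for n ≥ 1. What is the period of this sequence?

18

Listing terms: b(1) = 11, b(2) = 1, b(3) = 4, b(4) = 5, b(5) = 18, b(6) = 16, b(7) = 9, b(8) = 13, b(9) = 8, b(10) = 0, b(11) = 10, b(12) = 7, b(13) = 6, b(14) = 12, b(15) = 14, b(16) = 2, b(17) = 17, b(18) = 3, b(19) = 11.
Since b(19) = b(1) = 11, the sequence is periodic with period 18.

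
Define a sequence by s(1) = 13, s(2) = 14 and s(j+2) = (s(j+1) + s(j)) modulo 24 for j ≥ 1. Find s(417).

7

We have s(1) = 13, s(2) = 14, s(3) = 3, s(4) = 17, s(5) = 20, s(6) = 13, s(7) = 9, s(8) = 22, s(9) = 7, s(10) = 5, s(11) = 12, s(12) = 17, s(13) = 5, s(14) = 22, s(15) = 3, s(16) = 1, s(17) = 4, s(18) = 5, s(19) = 9, s(20) = 14, s(21) = 23, s(22) = 13, s(23) = 12, s(24) = 1, s(25) = 13, s(26) = 14.
The sequence repeats with period 24.
So s(417) = s(1 + ((417-1) mod 24)) = s(9) = 7.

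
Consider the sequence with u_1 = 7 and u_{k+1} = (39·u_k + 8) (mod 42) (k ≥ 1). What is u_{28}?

We have u_1 = 7, u_2 = 29, u_3 = 5, u_4 = 35, u_5 = 29.
Since u_5 = u_2 = 29, the sequence is eventually periodic: after a pre-period of length 1 it cycles with period 3.
For k ≥ 2, u_k depends only on (k - 2) mod 3. (28 - 2) mod 3 = 2, so u_{28} = u_4 = 35.

35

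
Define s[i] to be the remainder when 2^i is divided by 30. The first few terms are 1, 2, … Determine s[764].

Computing terms: s[0] = 1,  s[1] = 2,  s[2] = 4,  s[3] = 8,  s[4] = 16,  s[5] = 2.
Since s[5] = s[1] = 2, the sequence is eventually periodic: after a pre-period of length 1 it cycles with period 4.
For i ≥ 1, s[i] depends only on (i - 1) mod 4. (764 - 1) mod 4 = 3, so s[764] = s[4] = 16.

16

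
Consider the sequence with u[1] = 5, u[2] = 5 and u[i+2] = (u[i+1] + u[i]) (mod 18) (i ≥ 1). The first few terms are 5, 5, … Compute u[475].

u[1] = 5; u[2] = 5; u[3] = 10; u[4] = 15; u[5] = 7; u[6] = 4; u[7] = 11; u[8] = 15; u[9] = 8; u[10] = 5; u[11] = 13; u[12] = 0; u[13] = 13; u[14] = 13; u[15] = 8; u[16] = 3; u[17] = 11; u[18] = 14; u[19] = 7; u[20] = 3; u[21] = 10; u[22] = 13; u[23] = 5; u[24] = 0; u[25] = 5; u[26] = 5.
The sequence repeats with period 24.
(475 - 1) mod 24 = 18, so u[475] = u[19] = 7.

7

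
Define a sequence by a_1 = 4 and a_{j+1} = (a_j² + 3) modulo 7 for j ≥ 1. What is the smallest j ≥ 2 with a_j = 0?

Listing terms: a_1 = 4, a_2 = 5, a_3 = 0, a_4 = 3, a_5 = 5.
Since a_5 = a_2 = 5, the sequence is eventually periodic: after a pre-period of length 1 it cycles with period 3.
The value 0 first appears (with j ≥ 2) at a_3.

3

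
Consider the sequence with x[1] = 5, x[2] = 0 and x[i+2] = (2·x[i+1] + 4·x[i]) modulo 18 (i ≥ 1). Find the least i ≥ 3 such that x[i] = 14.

16

We have x[1] = 5; x[2] = 0; x[3] = 2; x[4] = 4; x[5] = 16; x[6] = 12; x[7] = 16; x[8] = 8; x[9] = 8; x[10] = 12; x[11] = 2; x[12] = 16; x[13] = 4; x[14] = 0; x[15] = 16; x[16] = 14; x[17] = 2; x[18] = 6; x[19] = 2; x[20] = 10; x[21] = 10; x[22] = 6; x[23] = 16; x[24] = 2; x[25] = 14; x[26] = 0; x[27] = 2.
Since (x[26], x[27]) = (x[2], x[3]) = (0, 2) (two consecutive terms determine the rest), the sequence is eventually periodic: after a pre-period of length 1 it cycles with period 24.
The value 14 first appears (with i ≥ 3) at x[16].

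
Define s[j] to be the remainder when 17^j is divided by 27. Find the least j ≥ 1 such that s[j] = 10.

Listing terms: s[0] = 1, s[1] = 17, s[2] = 19, s[3] = 26, s[4] = 10, s[5] = 8, s[6] = 1.
Since s[6] = s[0] = 1, the sequence is periodic with period 6.
The value 10 first appears (with j ≥ 1) at s[4].

4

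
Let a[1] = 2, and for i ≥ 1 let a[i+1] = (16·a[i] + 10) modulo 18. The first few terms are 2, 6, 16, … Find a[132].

We have a[1] = 2,  a[2] = 6,  a[3] = 16,  a[4] = 14,  a[5] = 0,  a[6] = 10,  a[7] = 8,  a[8] = 12,  a[9] = 4,  a[10] = 2.
Since a[10] = a[1] = 2, the sequence is periodic with period 9.
(132 - 1) mod 9 = 5, so a[132] = a[6] = 10.

10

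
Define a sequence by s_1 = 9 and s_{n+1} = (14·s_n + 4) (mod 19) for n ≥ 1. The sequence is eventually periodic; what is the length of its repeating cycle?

18

Listing terms: s_1 = 9,  s_2 = 16,  s_3 = 0,  s_4 = 4,  s_5 = 3,  s_6 = 8,  s_7 = 2,  s_8 = 13,  s_9 = 15,  s_{10} = 5,  s_{11} = 17,  s_{12} = 14,  s_{13} = 10,  s_{14} = 11,  s_{15} = 6,  s_{16} = 12,  s_{17} = 1,  s_{18} = 18,  s_{19} = 9.
Since s_{19} = s_1 = 9, the sequence is periodic with period 18.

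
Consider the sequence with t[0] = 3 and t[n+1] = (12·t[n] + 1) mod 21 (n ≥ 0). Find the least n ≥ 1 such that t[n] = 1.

Computing terms: t[0] = 3, t[1] = 16, t[2] = 4, t[3] = 7, t[4] = 1, t[5] = 13, t[6] = 10, t[7] = 16.
Since t[7] = t[1] = 16, the sequence is eventually periodic: after a pre-period of length 1 it cycles with period 6.
The value 1 first appears (with n ≥ 1) at t[4].

4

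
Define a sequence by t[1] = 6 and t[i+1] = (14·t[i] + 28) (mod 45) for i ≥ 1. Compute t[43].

We have t[1] = 6; t[2] = 22; t[3] = 21; t[4] = 7; t[5] = 36; t[6] = 37; t[7] = 6.
Since t[7] = t[1] = 6, the sequence is periodic with period 6.
(43 - 1) mod 6 = 0, so t[43] = t[1] = 6.

6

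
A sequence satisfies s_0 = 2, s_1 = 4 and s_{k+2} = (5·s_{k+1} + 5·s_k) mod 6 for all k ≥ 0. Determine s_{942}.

2

We have s_0 = 2,  s_1 = 4,  s_2 = 0,  s_3 = 2,  s_4 = 4.
Since (s_3, s_4) = (s_0, s_1) = (2, 4) (two consecutive terms determine the rest), the sequence is periodic with period 3.
So s_{942} = s_{0 + ((942-0) mod 3)} = s_0 = 2.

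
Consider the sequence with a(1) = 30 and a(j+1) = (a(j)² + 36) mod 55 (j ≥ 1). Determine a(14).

1

a(1) = 30; a(2) = 1; a(3) = 37; a(4) = 30.
Since a(4) = a(1) = 30, the sequence is periodic with period 3.
So a(14) = a(1 + ((14-1) mod 3)) = a(2) = 1.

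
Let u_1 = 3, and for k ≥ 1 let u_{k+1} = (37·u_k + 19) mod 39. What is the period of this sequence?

We have u_1 = 3,  u_2 = 13,  u_3 = 32,  u_4 = 33,  u_5 = 31,  u_6 = 35,  u_7 = 27,  u_8 = 4,  u_9 = 11,  u_{10} = 36,  u_{11} = 25,  u_{12} = 8,  u_{13} = 3.
The sequence repeats with period 12.

12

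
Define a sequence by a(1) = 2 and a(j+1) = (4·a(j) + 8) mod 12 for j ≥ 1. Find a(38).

4

Computing terms: a(1) = 2,  a(2) = 4,  a(3) = 0,  a(4) = 8,  a(5) = 4.
Since a(5) = a(2) = 4, the sequence is eventually periodic: after a pre-period of length 1 it cycles with period 3.
For j ≥ 2, a(j) depends only on (j - 2) mod 3. (38 - 2) mod 3 = 0, so a(38) = a(2) = 4.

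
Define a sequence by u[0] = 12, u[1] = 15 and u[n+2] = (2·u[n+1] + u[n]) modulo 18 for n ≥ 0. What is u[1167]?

u[0] = 12; u[1] = 15; u[2] = 6; u[3] = 9; u[4] = 6; u[5] = 3; u[6] = 12; u[7] = 9; u[8] = 12; u[9] = 15.
Since (u[8], u[9]) = (u[0], u[1]) = (12, 15) (two consecutive terms determine the rest), the sequence is periodic with period 8.
So u[1167] = u[0 + ((1167-0) mod 8)] = u[7] = 9.

9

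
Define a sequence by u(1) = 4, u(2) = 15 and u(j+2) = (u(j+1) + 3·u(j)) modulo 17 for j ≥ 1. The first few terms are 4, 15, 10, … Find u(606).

10

Listing terms: u(1) = 4, u(2) = 15, u(3) = 10, u(4) = 4, u(5) = 0, u(6) = 12, u(7) = 12, u(8) = 14, u(9) = 16, u(10) = 7, u(11) = 4, u(12) = 8, u(13) = 3, u(14) = 10, u(15) = 2, u(16) = 15, u(17) = 4, u(18) = 15.
Since (u(17), u(18)) = (u(1), u(2)) = (4, 15) (two consecutive terms determine the rest), the sequence is periodic with period 16.
So u(606) = u(1 + ((606-1) mod 16)) = u(14) = 10.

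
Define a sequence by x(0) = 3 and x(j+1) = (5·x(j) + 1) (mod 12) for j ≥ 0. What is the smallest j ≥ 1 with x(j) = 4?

1

Listing terms: x(0) = 3, x(1) = 4, x(2) = 9, x(3) = 10, x(4) = 3.
Since x(4) = x(0) = 3, the sequence is periodic with period 4.
The value 4 first appears (with j ≥ 1) at x(1).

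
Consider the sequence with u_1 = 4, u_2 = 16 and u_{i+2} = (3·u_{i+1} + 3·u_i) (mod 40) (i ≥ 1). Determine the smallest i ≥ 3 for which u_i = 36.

Computing terms: u_1 = 4, u_2 = 16, u_3 = 20, u_4 = 28, u_5 = 24, u_6 = 36, u_7 = 20, u_8 = 8, u_9 = 4, u_{10} = 36, u_{11} = 0, u_{12} = 28, u_{13} = 4, u_{14} = 16.
The sequence repeats with period 12.
The value 36 first appears (with i ≥ 3) at u_6.

6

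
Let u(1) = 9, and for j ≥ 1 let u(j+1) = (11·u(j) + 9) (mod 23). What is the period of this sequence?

Listing terms: u(1) = 9,  u(2) = 16,  u(3) = 1,  u(4) = 20,  u(5) = 22,  u(6) = 21,  u(7) = 10,  u(8) = 4,  u(9) = 7,  u(10) = 17,  u(11) = 12,  u(12) = 3,  u(13) = 19,  u(14) = 11,  u(15) = 15,  u(16) = 13,  u(17) = 14,  u(18) = 2,  u(19) = 8,  u(20) = 5,  u(21) = 18,  u(22) = 0,  u(23) = 9.
Since u(23) = u(1) = 9, the sequence is periodic with period 22.

22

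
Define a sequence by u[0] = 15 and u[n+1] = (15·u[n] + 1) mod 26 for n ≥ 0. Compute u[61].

Listing terms: u[0] = 15, u[1] = 18, u[2] = 11, u[3] = 10, u[4] = 21, u[5] = 4, u[6] = 9, u[7] = 6, u[8] = 13, u[9] = 14, u[10] = 3, u[11] = 20, u[12] = 15.
The sequence repeats with period 12.
So u[61] = u[0 + ((61-0) mod 12)] = u[1] = 18.

18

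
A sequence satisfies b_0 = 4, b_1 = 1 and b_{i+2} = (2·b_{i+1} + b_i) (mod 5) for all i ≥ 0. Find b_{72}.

Computing terms: b_0 = 4, b_1 = 1, b_2 = 1, b_3 = 3, b_4 = 2, b_5 = 2, b_6 = 1, b_7 = 4, b_8 = 4, b_9 = 2, b_{10} = 3, b_{11} = 3, b_{12} = 4, b_{13} = 1.
Since (b_{12}, b_{13}) = (b_0, b_1) = (4, 1) (two consecutive terms determine the rest), the sequence is periodic with period 12.
(72 - 0) mod 12 = 0, so b_{72} = b_0 = 4.

4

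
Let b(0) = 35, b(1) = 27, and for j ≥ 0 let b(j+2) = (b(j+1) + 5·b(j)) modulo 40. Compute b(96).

27

b(0) = 35; b(1) = 27; b(2) = 2; b(3) = 17; b(4) = 27; b(5) = 32; b(6) = 7; b(7) = 7; b(8) = 2; b(9) = 37; b(10) = 7; b(11) = 32; b(12) = 27; b(13) = 27; b(14) = 2.
Since (b(13), b(14)) = (b(1), b(2)) = (27, 2) (two consecutive terms determine the rest), the sequence is eventually periodic: after a pre-period of length 1 it cycles with period 12.
For j ≥ 1, b(j) depends only on (j - 1) mod 12. (96 - 1) mod 12 = 11, so b(96) = b(12) = 27.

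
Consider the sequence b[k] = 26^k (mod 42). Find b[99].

20

b[1] = 26,  b[2] = 4,  b[3] = 20,  b[4] = 16,  b[5] = 38,  b[6] = 22,  b[7] = 26.
The sequence repeats with period 6.
(99 - 1) mod 6 = 2, so b[99] = b[3] = 20.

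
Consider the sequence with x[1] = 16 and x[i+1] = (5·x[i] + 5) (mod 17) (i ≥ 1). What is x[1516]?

10

Computing terms: x[1] = 16; x[2] = 0; x[3] = 5; x[4] = 13; x[5] = 2; x[6] = 15; x[7] = 12; x[8] = 14; x[9] = 7; x[10] = 6; x[11] = 1; x[12] = 10; x[13] = 4; x[14] = 8; x[15] = 11; x[16] = 9; x[17] = 16.
Since x[17] = x[1] = 16, the sequence is periodic with period 16.
So x[1516] = x[1 + ((1516-1) mod 16)] = x[12] = 10.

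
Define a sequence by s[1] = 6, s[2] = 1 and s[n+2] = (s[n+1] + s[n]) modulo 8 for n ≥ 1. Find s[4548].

Computing terms: s[1] = 6, s[2] = 1, s[3] = 7, s[4] = 0, s[5] = 7, s[6] = 7, s[7] = 6, s[8] = 5, s[9] = 3, s[10] = 0, s[11] = 3, s[12] = 3, s[13] = 6, s[14] = 1.
The sequence repeats with period 12.
So s[4548] = s[1 + ((4548-1) mod 12)] = s[12] = 3.

3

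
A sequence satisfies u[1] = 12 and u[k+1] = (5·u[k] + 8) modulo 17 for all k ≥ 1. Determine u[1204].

14

u[1] = 12, u[2] = 0, u[3] = 8, u[4] = 14, u[5] = 10, u[6] = 7, u[7] = 9, u[8] = 2, u[9] = 1, u[10] = 13, u[11] = 5, u[12] = 16, u[13] = 3, u[14] = 6, u[15] = 4, u[16] = 11, u[17] = 12.
The sequence repeats with period 16.
(1204 - 1) mod 16 = 3, so u[1204] = u[4] = 14.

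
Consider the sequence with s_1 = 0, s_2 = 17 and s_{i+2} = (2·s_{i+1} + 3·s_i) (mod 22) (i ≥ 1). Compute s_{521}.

0

We have s_1 = 0; s_2 = 17; s_3 = 12; s_4 = 9; s_5 = 10; s_6 = 3; s_7 = 14; s_8 = 15; s_9 = 6; s_{10} = 13; s_{11} = 0; s_{12} = 17.
Since (s_{11}, s_{12}) = (s_1, s_2) = (0, 17) (two consecutive terms determine the rest), the sequence is periodic with period 10.
(521 - 1) mod 10 = 0, so s_{521} = s_1 = 0.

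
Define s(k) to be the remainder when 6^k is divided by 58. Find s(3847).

38

We have s(0) = 1, s(1) = 6, s(2) = 36, s(3) = 42, s(4) = 20, s(5) = 4, s(6) = 24, s(7) = 28, s(8) = 52, s(9) = 22, s(10) = 16, s(11) = 38, s(12) = 54, s(13) = 34, s(14) = 30, s(15) = 6.
Since s(15) = s(1) = 6, the sequence is eventually periodic: after a pre-period of length 1 it cycles with period 14.
For k ≥ 1, s(k) depends only on (k - 1) mod 14. (3847 - 1) mod 14 = 10, so s(3847) = s(11) = 38.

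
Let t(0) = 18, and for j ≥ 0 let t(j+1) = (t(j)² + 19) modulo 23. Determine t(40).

Listing terms: t(0) = 18, t(1) = 21, t(2) = 0, t(3) = 19, t(4) = 12, t(5) = 2, t(6) = 0.
Since t(6) = t(2) = 0, the sequence is eventually periodic: after a pre-period of length 2 it cycles with period 4.
For j ≥ 2, t(j) depends only on (j - 2) mod 4. (40 - 2) mod 4 = 2, so t(40) = t(4) = 12.

12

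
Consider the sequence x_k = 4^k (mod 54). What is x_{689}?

Listing terms: x_0 = 1,  x_1 = 4,  x_2 = 16,  x_3 = 10,  x_4 = 40,  x_5 = 52,  x_6 = 46,  x_7 = 22,  x_8 = 34,  x_9 = 28,  x_{10} = 4.
Since x_{10} = x_1 = 4, the sequence is eventually periodic: after a pre-period of length 1 it cycles with period 9.
For k ≥ 1, x_k depends only on (k - 1) mod 9. (689 - 1) mod 9 = 4, so x_{689} = x_5 = 52.

52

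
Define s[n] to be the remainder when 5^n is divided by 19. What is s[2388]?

11

Listing terms: s[1] = 5, s[2] = 6, s[3] = 11, s[4] = 17, s[5] = 9, s[6] = 7, s[7] = 16, s[8] = 4, s[9] = 1, s[10] = 5.
Since s[10] = s[1] = 5, the sequence is periodic with period 9.
(2388 - 1) mod 9 = 2, so s[2388] = s[3] = 11.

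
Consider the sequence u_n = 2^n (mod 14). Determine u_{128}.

Computing terms: u_1 = 2, u_2 = 4, u_3 = 8, u_4 = 2.
Since u_4 = u_1 = 2, the sequence is periodic with period 3.
(128 - 1) mod 3 = 1, so u_{128} = u_2 = 4.

4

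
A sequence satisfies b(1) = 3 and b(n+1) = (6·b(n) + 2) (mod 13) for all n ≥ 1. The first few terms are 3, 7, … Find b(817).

We have b(1) = 3, b(2) = 7, b(3) = 5, b(4) = 6, b(5) = 12, b(6) = 9, b(7) = 4, b(8) = 0, b(9) = 2, b(10) = 1, b(11) = 8, b(12) = 11, b(13) = 3.
The sequence repeats with period 12.
(817 - 1) mod 12 = 0, so b(817) = b(1) = 3.

3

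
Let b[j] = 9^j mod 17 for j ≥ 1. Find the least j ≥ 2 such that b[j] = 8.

We have b[1] = 9; b[2] = 13; b[3] = 15; b[4] = 16; b[5] = 8; b[6] = 4; b[7] = 2; b[8] = 1; b[9] = 9.
Since b[9] = b[1] = 9, the sequence is periodic with period 8.
The value 8 first appears (with j ≥ 2) at b[5].

5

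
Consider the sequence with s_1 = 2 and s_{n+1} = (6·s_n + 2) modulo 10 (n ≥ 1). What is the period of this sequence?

We have s_1 = 2,  s_2 = 4,  s_3 = 6,  s_4 = 8,  s_5 = 0,  s_6 = 2.
The sequence repeats with period 5.

5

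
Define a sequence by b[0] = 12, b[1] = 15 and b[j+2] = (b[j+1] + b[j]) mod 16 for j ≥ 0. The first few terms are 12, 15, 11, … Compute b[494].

Listing terms: b[0] = 12, b[1] = 15, b[2] = 11, b[3] = 10, b[4] = 5, b[5] = 15, b[6] = 4, b[7] = 3, b[8] = 7, b[9] = 10, b[10] = 1, b[11] = 11, b[12] = 12, b[13] = 7, b[14] = 3, b[15] = 10, b[16] = 13, b[17] = 7, b[18] = 4, b[19] = 11, b[20] = 15, b[21] = 10, b[22] = 9, b[23] = 3, b[24] = 12, b[25] = 15.
Since (b[24], b[25]) = (b[0], b[1]) = (12, 15) (two consecutive terms determine the rest), the sequence is periodic with period 24.
(494 - 0) mod 24 = 14, so b[494] = b[14] = 3.

3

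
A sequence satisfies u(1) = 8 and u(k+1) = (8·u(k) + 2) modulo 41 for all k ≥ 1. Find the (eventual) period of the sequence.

We have u(1) = 8,  u(2) = 25,  u(3) = 38,  u(4) = 19,  u(5) = 31,  u(6) = 4,  u(7) = 34,  u(8) = 28,  u(9) = 21,  u(10) = 6,  u(11) = 9,  u(12) = 33,  u(13) = 20,  u(14) = 39,  u(15) = 27,  u(16) = 13,  u(17) = 24,  u(18) = 30,  u(19) = 37,  u(20) = 11,  u(21) = 8.
Since u(21) = u(1) = 8, the sequence is periodic with period 20.

20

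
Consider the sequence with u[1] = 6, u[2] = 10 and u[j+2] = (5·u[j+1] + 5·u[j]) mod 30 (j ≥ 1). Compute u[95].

Listing terms: u[1] = 6, u[2] = 10, u[3] = 20, u[4] = 0, u[5] = 10, u[6] = 20.
Since (u[5], u[6]) = (u[2], u[3]) = (10, 20) (two consecutive terms determine the rest), the sequence is eventually periodic: after a pre-period of length 1 it cycles with period 3.
For j ≥ 2, u[j] depends only on (j - 2) mod 3. (95 - 2) mod 3 = 0, so u[95] = u[2] = 10.

10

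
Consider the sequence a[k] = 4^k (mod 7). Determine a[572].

2

a[0] = 1; a[1] = 4; a[2] = 2; a[3] = 1.
Since a[3] = a[0] = 1, the sequence is periodic with period 3.
So a[572] = a[0 + ((572-0) mod 3)] = a[2] = 2.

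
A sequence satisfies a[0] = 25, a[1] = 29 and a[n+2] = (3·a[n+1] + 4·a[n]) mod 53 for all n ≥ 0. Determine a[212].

a[0] = 25; a[1] = 29; a[2] = 28; a[3] = 41; a[4] = 23; a[5] = 21; a[6] = 49; a[7] = 19; a[8] = 41; a[9] = 40; a[10] = 19; a[11] = 5; a[12] = 38; a[13] = 28; a[14] = 24; a[15] = 25; a[16] = 12; a[17] = 30; a[18] = 32; a[19] = 4; a[20] = 34; a[21] = 12; a[22] = 13; a[23] = 34; a[24] = 48; a[25] = 15; a[26] = 25; a[27] = 29.
Since (a[26], a[27]) = (a[0], a[1]) = (25, 29) (two consecutive terms determine the rest), the sequence is periodic with period 26.
(212 - 0) mod 26 = 4, so a[212] = a[4] = 23.

23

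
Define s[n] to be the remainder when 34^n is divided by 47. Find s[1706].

Listing terms: s[0] = 1,  s[1] = 34,  s[2] = 28,  s[3] = 12,  s[4] = 32,  s[5] = 7,  s[6] = 3,  s[7] = 8,  s[8] = 37,  s[9] = 36,  s[10] = 2,  s[11] = 21,  s[12] = 9,  s[13] = 24,  s[14] = 17,  s[15] = 14,  s[16] = 6,  s[17] = 16,  s[18] = 27,  s[19] = 25,  s[20] = 4,  s[21] = 42,  s[22] = 18,  s[23] = 1.
Since s[23] = s[0] = 1, the sequence is periodic with period 23.
(1706 - 0) mod 23 = 4, so s[1706] = s[4] = 32.

32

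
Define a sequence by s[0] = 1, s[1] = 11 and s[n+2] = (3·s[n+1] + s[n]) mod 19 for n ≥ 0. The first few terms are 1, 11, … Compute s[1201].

We have s[0] = 1, s[1] = 11, s[2] = 15, s[3] = 18, s[4] = 12, s[5] = 16, s[6] = 3, s[7] = 6, s[8] = 2, s[9] = 12, s[10] = 0, s[11] = 12, s[12] = 17, s[13] = 6, s[14] = 16, s[15] = 16, s[16] = 7, s[17] = 18, s[18] = 4, s[19] = 11, s[20] = 18, s[21] = 8, s[22] = 4, s[23] = 1, s[24] = 7, s[25] = 3, s[26] = 16, s[27] = 13, s[28] = 17, s[29] = 7, s[30] = 0, s[31] = 7, s[32] = 2, s[33] = 13, s[34] = 3, s[35] = 3, s[36] = 12, s[37] = 1, s[38] = 15, s[39] = 8, s[40] = 1, s[41] = 11.
The sequence repeats with period 40.
So s[1201] = s[0 + ((1201-0) mod 40)] = s[1] = 11.

11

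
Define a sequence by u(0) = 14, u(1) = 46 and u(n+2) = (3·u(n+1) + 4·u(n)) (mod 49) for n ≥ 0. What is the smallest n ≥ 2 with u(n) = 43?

We have u(0) = 14,  u(1) = 46,  u(2) = 47,  u(3) = 31,  u(4) = 36,  u(5) = 36,  u(6) = 7,  u(7) = 18,  u(8) = 33,  u(9) = 24,  u(10) = 8,  u(11) = 22,  u(12) = 0,  u(13) = 39,  u(14) = 19,  u(15) = 17,  u(16) = 29,  u(17) = 8,  u(18) = 42,  u(19) = 11,  u(20) = 5,  u(21) = 10,  u(22) = 1,  u(23) = 43,  u(24) = 35,  u(25) = 32,  u(26) = 40,  u(27) = 3,  u(28) = 22,  u(29) = 29,  u(30) = 28,  u(31) = 4,  u(32) = 26,  u(33) = 45,  u(34) = 43,  u(35) = 15,  u(36) = 21,  u(37) = 25,  u(38) = 12,  u(39) = 38,  u(40) = 15,  u(41) = 1,  u(42) = 14,  u(43) = 46.
Since (u(42), u(43)) = (u(0), u(1)) = (14, 46) (two consecutive terms determine the rest), the sequence is periodic with period 42.
The value 43 first appears (with n ≥ 2) at u(23).

23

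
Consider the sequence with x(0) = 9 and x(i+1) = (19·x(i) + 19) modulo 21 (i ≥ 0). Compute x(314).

17

Computing terms: x(0) = 9,  x(1) = 1,  x(2) = 17,  x(3) = 6,  x(4) = 7,  x(5) = 5,  x(6) = 9.
Since x(6) = x(0) = 9, the sequence is periodic with period 6.
So x(314) = x(0 + ((314-0) mod 6)) = x(2) = 17.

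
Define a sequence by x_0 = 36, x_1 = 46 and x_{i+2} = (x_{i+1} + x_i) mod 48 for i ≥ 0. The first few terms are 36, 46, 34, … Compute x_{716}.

We have x_0 = 36,  x_1 = 46,  x_2 = 34,  x_3 = 32,  x_4 = 18,  x_5 = 2,  x_6 = 20,  x_7 = 22,  x_8 = 42,  x_9 = 16,  x_{10} = 10,  x_{11} = 26,  x_{12} = 36,  x_{13} = 14,  x_{14} = 2,  x_{15} = 16,  x_{16} = 18,  x_{17} = 34,  x_{18} = 4,  x_{19} = 38,  x_{20} = 42,  x_{21} = 32,  x_{22} = 26,  x_{23} = 10,  x_{24} = 36,  x_{25} = 46.
The sequence repeats with period 24.
So x_{716} = x_{0 + ((716-0) mod 24)} = x_{20} = 42.

42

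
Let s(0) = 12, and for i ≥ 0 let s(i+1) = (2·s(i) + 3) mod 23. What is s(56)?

4

Listing terms: s(0) = 12; s(1) = 4; s(2) = 11; s(3) = 2; s(4) = 7; s(5) = 17; s(6) = 14; s(7) = 8; s(8) = 19; s(9) = 18; s(10) = 16; s(11) = 12.
The sequence repeats with period 11.
(56 - 0) mod 11 = 1, so s(56) = s(1) = 4.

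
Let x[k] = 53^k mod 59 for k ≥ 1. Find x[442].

Computing terms: x[1] = 53,  x[2] = 36,  x[3] = 20,  x[4] = 57,  x[5] = 12,  x[6] = 46,  x[7] = 19,  x[8] = 4,  x[9] = 35,  x[10] = 26,  x[11] = 21,  x[12] = 51,  x[13] = 48,  x[14] = 7,  x[15] = 17,  x[16] = 16,  x[17] = 22,  x[18] = 45,  x[19] = 25,  x[20] = 27,  x[21] = 15,  x[22] = 28,  x[23] = 9,  x[24] = 5,  x[25] = 29,  x[26] = 3,  x[27] = 41,  x[28] = 49,  x[29] = 1,  x[30] = 53.
Since x[30] = x[1] = 53, the sequence is periodic with period 29.
So x[442] = x[1 + ((442-1) mod 29)] = x[7] = 19.

19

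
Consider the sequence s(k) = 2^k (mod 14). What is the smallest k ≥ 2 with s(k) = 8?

3

Computing terms: s(1) = 2, s(2) = 4, s(3) = 8, s(4) = 2.
Since s(4) = s(1) = 2, the sequence is periodic with period 3.
The value 8 first appears (with k ≥ 2) at s(3).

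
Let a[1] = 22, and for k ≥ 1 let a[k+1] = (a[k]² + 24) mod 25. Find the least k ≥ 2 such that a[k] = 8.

2

Listing terms: a[1] = 22, a[2] = 8, a[3] = 13, a[4] = 18, a[5] = 23, a[6] = 3, a[7] = 8.
Since a[7] = a[2] = 8, the sequence is eventually periodic: after a pre-period of length 1 it cycles with period 5.
The value 8 first appears (with k ≥ 2) at a[2].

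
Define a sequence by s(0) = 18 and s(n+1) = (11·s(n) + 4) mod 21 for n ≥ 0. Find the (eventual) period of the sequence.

We have s(0) = 18; s(1) = 13; s(2) = 0; s(3) = 4; s(4) = 6; s(5) = 7; s(6) = 18.
The sequence repeats with period 6.

6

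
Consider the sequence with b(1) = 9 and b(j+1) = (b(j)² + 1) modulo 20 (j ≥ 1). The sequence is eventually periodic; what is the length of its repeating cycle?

6

We have b(1) = 9; b(2) = 2; b(3) = 5; b(4) = 6; b(5) = 17; b(6) = 10; b(7) = 1; b(8) = 2.
Since b(8) = b(2) = 2, the sequence is eventually periodic: after a pre-period of length 1 it cycles with period 6.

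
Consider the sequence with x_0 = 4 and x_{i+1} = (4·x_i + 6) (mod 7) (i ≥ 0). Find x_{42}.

Computing terms: x_0 = 4; x_1 = 1; x_2 = 3; x_3 = 4.
The sequence repeats with period 3.
So x_{42} = x_{0 + ((42-0) mod 3)} = x_0 = 4.

4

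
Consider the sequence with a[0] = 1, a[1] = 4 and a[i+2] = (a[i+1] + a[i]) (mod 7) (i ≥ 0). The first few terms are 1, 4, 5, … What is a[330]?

Computing terms: a[0] = 1; a[1] = 4; a[2] = 5; a[3] = 2; a[4] = 0; a[5] = 2; a[6] = 2; a[7] = 4; a[8] = 6; a[9] = 3; a[10] = 2; a[11] = 5; a[12] = 0; a[13] = 5; a[14] = 5; a[15] = 3; a[16] = 1; a[17] = 4.
The sequence repeats with period 16.
So a[330] = a[0 + ((330-0) mod 16)] = a[10] = 2.

2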